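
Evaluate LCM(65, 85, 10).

2210

65 = 5 · 13; 85 = 5 · 17; 10 = 2 · 5
lcm takes max exponent of each prime: 2 · 5 · 13 · 17 = 2210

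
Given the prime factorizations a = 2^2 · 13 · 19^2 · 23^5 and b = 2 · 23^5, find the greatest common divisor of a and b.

12872686

min exponent per shared prime: 2 · 23^5 = 12872686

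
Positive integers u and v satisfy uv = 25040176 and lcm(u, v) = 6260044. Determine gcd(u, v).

4

From gcd × lcm = uv: gcd = 25040176 / 6260044 = 4.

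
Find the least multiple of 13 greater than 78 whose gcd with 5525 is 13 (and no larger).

91

gcd(x, 5525) = 13 forces 13 | x; write x = 13s. Then gcd(13s, 13·425) = 13·gcd(s, 425), so need gcd(s, 425) = 1.
13s > 78 gives s ≥ 7. The least s ≥ 7 coprime to 425 is 7, so x = 13·7 = 91.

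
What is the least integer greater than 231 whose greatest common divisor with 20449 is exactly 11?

253

20449 = 11·1859. Any m with gcd(m, 20449) = 11 is a multiple of 11, say 11s, with s coprime to 1859.
Need s > 231/11, so s ≥ 22. First s ≥ 22 with gcd(s, 1859) = 1 is s = 23. Thus m = 11·23 = 253.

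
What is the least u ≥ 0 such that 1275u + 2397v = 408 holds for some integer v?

21

gcd(1275, 2397) = 51 (Euclid: 2397 = 1·1275 + 1122; 1275 = 1·1122 + 153; 1122 = 7·153 + 51; 153 = 3·51 + 0), and 51 | 408.
Extended Euclid: 1275·(-15) + 2397·(8) = 51. Scale by 8: u₀ = -120.
General solution u = u₀ + 47t; reducing mod 47 gives u = 21 (and v = -11).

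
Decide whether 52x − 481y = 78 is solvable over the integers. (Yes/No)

Yes

By Bézout, 52x − 481y = 78 has integer solutions iff gcd(52, 481) | 78.
Euclid: 481 = 9·52 + 13; 52 = 4·13 + 0. gcd = 13; 78 mod 13 = 0. Yes.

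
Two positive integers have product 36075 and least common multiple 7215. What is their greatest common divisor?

5

From gcd × lcm = ab: gcd = 36075 / 7215 = 5.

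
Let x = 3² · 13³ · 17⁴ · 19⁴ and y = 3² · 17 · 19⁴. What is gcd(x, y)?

min exponent per shared prime: 3² · 17 · 19⁴ = 19939113

19939113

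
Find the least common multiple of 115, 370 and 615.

115 = 5 · 23; 370 = 2 · 5 · 37; 615 = 3 · 5 · 41
lcm takes max exponent of each prime: 2 · 3 · 5 · 23 · 37 · 41 = 1046730

1046730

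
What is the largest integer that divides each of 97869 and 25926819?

Euclid: 25926819 = 264·97869 + 89403; 97869 = 1·89403 + 8466; 89403 = 10·8466 + 4743; 8466 = 1·4743 + 3723; 4743 = 1·3723 + 1020; 3723 = 3·1020 + 663; 1020 = 1·663 + 357; 663 = 1·357 + 306; 357 = 1·306 + 51; 306 = 6·51 + 0. Last nonzero remainder: 51.

51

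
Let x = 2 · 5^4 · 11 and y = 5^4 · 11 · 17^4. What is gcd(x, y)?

6875

min exponent per shared prime: 5^4 · 11 = 6875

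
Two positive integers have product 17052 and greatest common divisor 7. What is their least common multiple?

2436

Since gcd(p,q)·lcm(p,q) = pq, lcm = 17052/7 = 2436.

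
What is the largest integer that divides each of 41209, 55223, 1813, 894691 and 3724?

41209 = 7² · 29²; 55223 = 7⁴ · 23; 1813 = 7² · 37; 894691 = 7² · 19 · 31²; 3724 = 2² · 7² · 19
gcd takes min exponent of each prime: 7² = 49

49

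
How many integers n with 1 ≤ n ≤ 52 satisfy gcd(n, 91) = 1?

91 = 7·13. Inclusion–exclusion on these primes:
52 − ⌊52/7⌋ − ⌊52/13⌋ + ⌊52/91⌋ = 41

41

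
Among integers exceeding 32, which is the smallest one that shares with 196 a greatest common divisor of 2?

34

196 = 2·98. Any x with gcd(x, 196) = 2 is a multiple of 2, say 2s, with s coprime to 98.
Need s > 32/2, so s ≥ 17. First s ≥ 17 with gcd(s, 98) = 1 is s = 17. Thus x = 2·17 = 34.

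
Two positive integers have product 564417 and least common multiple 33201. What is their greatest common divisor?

gcd·lcm = product, so gcd = 564417/33201 = 17.

17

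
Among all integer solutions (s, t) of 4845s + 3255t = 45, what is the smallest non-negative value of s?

129

Reduce mod 3255: 4845s ≡ 45 (mod 3255). With g = gcd(4845, 3255) = 15 dividing 45, divide through: 323s ≡ 3 (mod 217).
Since gcd(323, 217) = 1, s ≡ 3·(323)⁻¹ ≡ 129 (mod 217). Smallest non-negative: 129.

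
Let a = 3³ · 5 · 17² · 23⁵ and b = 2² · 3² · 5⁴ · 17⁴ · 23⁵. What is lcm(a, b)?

36285961749952500

max exponent per prime: 2² · 3³ · 5⁴ · 17⁴ · 23⁵ = 36285961749952500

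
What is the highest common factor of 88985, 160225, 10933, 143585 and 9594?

gcd(88985, 160225): 160225 = 1·88985 + 71240; 88985 = 1·71240 + 17745; 71240 = 4·17745 + 260; 17745 = 68·260 + 65; 260 = 4·65 + 0 → 65
gcd(65, 10933): 10933 = 168·65 + 13; 65 = 5·13 + 0 → 13
gcd(13, 143585): 143585 = 11045·13 + 0 → 13
gcd(13, 9594): 9594 = 738·13 + 0 → 13

13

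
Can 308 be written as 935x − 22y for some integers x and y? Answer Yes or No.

Yes

gcd(935, 22): 935 = 42·22 + 11; 22 = 2·11 + 0 → 11
11 divides 308, so a solution exists.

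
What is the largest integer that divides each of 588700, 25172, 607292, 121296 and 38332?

gcd(588700, 25172): 588700 = 23·25172 + 9744; 25172 = 2·9744 + 5684; 9744 = 1·5684 + 4060; 5684 = 1·4060 + 1624; 4060 = 2·1624 + 812; 1624 = 2·812 + 0 → 812
gcd(812, 607292): 607292 = 747·812 + 728; 812 = 1·728 + 84; 728 = 8·84 + 56; 84 = 1·56 + 28; 56 = 2·28 + 0 → 28
gcd(28, 121296): 121296 = 4332·28 + 0 → 28
gcd(28, 38332): 38332 = 1369·28 + 0 → 28

28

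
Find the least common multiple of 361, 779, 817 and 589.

19729733

lcm(361, 779) = 361·779/gcd = 281219/19 = 14801
lcm(14801, 817) = 14801·817/gcd = 12092417/19 = 636443
lcm(636443, 589) = 636443·589/gcd = 374864927/19 = 19729733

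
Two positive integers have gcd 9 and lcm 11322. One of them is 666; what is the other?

153

Using pq = gcd(p,q)·lcm(p,q) = 9·11322 = 101898, we get q = 101898/666 = 153.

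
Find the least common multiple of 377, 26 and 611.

lcm(377, 26) = 377·26/gcd = 9802/13 = 754
lcm(754, 611) = 754·611/gcd = 460694/13 = 35438

35438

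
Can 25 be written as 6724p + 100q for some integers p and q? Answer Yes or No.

No

By Bézout, 6724p + 100q = 25 has integer solutions iff gcd(6724, 100) | 25.
Euclid: 6724 = 67·100 + 24; 100 = 4·24 + 4; 24 = 6·4 + 0. gcd = 4; 25 mod 4 = 1. No.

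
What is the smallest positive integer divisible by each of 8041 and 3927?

8041 = 11 · 17 · 43; 3927 = 3 · 7 · 11 · 17
max exponents: 3 · 7 · 11 · 17 · 43 = 168861

168861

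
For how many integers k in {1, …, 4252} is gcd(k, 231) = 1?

231 = 3·7·11. Inclusion–exclusion on these primes:
4252 − ⌊4252/3⌋ − ⌊4252/7⌋ − ⌊4252/11⌋ + ⌊4252/21⌋ + ⌊4252/33⌋ + ⌊4252/77⌋ − ⌊4252/231⌋ = 2209

2209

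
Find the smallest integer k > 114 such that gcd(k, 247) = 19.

Multiples of 19 above 114: 19·7, 19·8, … . Need the cofactor coprime to 247/19 = 13.
Checking s = 7, 8, … the first with gcd(s, 13) = 1 is s = 7, giving 133.

133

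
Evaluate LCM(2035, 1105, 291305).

2035 = 5 · 11 · 37; 1105 = 5 · 13 · 17; 291305 = 5 · 7² · 29 · 41
lcm takes max exponent of each prime: 5 · 7² · 11 · 13 · 17 · 29 · 37 · 41 = 26202010835

26202010835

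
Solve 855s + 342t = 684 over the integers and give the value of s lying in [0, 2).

0

Reduce mod 342: 855s ≡ 684 (mod 342). With g = gcd(855, 342) = 171 dividing 684, divide through: 5s ≡ 4 (mod 2).
Since gcd(5, 2) = 1, s ≡ 4·(5)⁻¹ ≡ 0 (mod 2). Smallest non-negative: 0.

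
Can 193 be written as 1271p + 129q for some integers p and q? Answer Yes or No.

Yes

gcd(1271, 129): 1271 = 9·129 + 110; 129 = 1·110 + 19; 110 = 5·19 + 15; 19 = 1·15 + 4; 15 = 3·4 + 3; 4 = 1·3 + 1; 3 = 3·1 + 0 → 1
1 divides 193, so a solution exists.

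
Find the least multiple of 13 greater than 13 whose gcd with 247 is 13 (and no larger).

247 = 13·19. Any k with gcd(k, 247) = 13 is a multiple of 13, say 13s, with s coprime to 19.
Need s > 13/13, so s ≥ 2. First s ≥ 2 with gcd(s, 19) = 1 is s = 2. Thus k = 13·2 = 26.

26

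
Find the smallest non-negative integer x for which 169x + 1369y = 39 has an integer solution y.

Euclid: 1369 = 8·169 + 17; 169 = 9·17 + 16; 17 = 1·16 + 1; 16 = 16·1 + 0 → gcd = 1; 39 = 1·39.
Back-substitution yields 169·(-81) + 1369·(10) = 1, so one solution is x = -81·39 = -3159, y = 10·39 = 390.
Solutions in x differ by 1369/1 = 1369; the one in [0, 1369) is -3159 mod 1369 = 948.

948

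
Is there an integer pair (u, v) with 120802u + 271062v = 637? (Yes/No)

By Bézout, 120802u + 271062v = 637 has integer solutions iff gcd(120802, 271062) | 637.
Euclid: 271062 = 2·120802 + 29458; 120802 = 4·29458 + 2970; 29458 = 9·2970 + 2728; 2970 = 1·2728 + 242; 2728 = 11·242 + 66; 242 = 3·66 + 44; 66 = 1·44 + 22; 44 = 2·22 + 0. gcd = 22; 637 mod 22 = 21. No.

No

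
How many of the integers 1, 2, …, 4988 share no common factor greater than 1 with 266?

266 = 2·7·19. Inclusion–exclusion on these primes:
4988 − ⌊4988/2⌋ − ⌊4988/7⌋ − ⌊4988/19⌋ + ⌊4988/14⌋ + ⌊4988/38⌋ + ⌊4988/133⌋ − ⌊4988/266⌋ = 2026

2026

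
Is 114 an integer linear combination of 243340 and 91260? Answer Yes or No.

No

By Bézout, 243340p + 91260q = 114 has integer solutions iff gcd(243340, 91260) | 114.
Euclid: 243340 = 2·91260 + 60820; 91260 = 1·60820 + 30440; 60820 = 1·30440 + 30380; 30440 = 1·30380 + 60; 30380 = 506·60 + 20; 60 = 3·20 + 0. gcd = 20; 114 mod 20 = 14. No.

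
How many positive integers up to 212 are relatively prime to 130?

Prime factors of 130: 2, 5, 13. Count integers ≤ 212 divisible by none of them.
By inclusion–exclusion: 212 − ⌊212/2⌋ − ⌊212/5⌋ − ⌊212/13⌋ + ⌊212/10⌋ + ⌊212/26⌋ + ⌊212/65⌋ − ⌊212/130⌋ = 79.

79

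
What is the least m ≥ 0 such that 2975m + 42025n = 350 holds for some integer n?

gcd(2975, 42025) = 25 (Euclid: 42025 = 14·2975 + 375; 2975 = 7·375 + 350; 375 = 1·350 + 25; 350 = 14·25 + 0), and 25 | 350.
Extended Euclid: 2975·(-113) + 42025·(8) = 25. Scale by 14: m₀ = -1582.
General solution m = m₀ + 1681t; reducing mod 1681 gives m = 99 (and n = -7).

99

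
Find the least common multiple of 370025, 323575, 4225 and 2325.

75272384098275

370025 = 5² · 19² · 41; 323575 = 5² · 7 · 43²; 4225 = 5² · 13²; 2325 = 3 · 5² · 31
lcm takes max exponent of each prime: 3 · 5² · 7 · 13² · 19² · 31 · 41 · 43² = 75272384098275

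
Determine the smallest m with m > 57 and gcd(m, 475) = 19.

76

gcd(m, 475) = 19 forces 19 | m; write m = 19s. Then gcd(19s, 19·25) = 19·gcd(s, 25), so need gcd(s, 25) = 1.
19s > 57 gives s ≥ 4. The least s ≥ 4 coprime to 25 is 4, so m = 19·4 = 76.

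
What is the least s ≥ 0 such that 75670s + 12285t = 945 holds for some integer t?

270

Reduce mod 12285: 75670s ≡ 945 (mod 12285). With g = gcd(75670, 12285) = 35 dividing 945, divide through: 2162s ≡ 27 (mod 351).
Since gcd(2162, 351) = 1, s ≡ 27·(2162)⁻¹ ≡ 270 (mod 351). Smallest non-negative: 270.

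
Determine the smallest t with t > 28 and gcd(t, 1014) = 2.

gcd(t, 1014) = 2 forces 2 | t; write t = 2s. Then gcd(2s, 2·507) = 2·gcd(s, 507), so need gcd(s, 507) = 1.
2s > 28 gives s ≥ 15. The least s ≥ 15 coprime to 507 is 16, so t = 2·16 = 32.

32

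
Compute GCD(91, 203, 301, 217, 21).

91 = 7 · 13; 203 = 7 · 29; 301 = 7 · 43; 217 = 7 · 31; 21 = 3 · 7
gcd takes min exponent of each prime: 7 = 7

7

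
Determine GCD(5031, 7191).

Euclid: 7191 = 1·5031 + 2160; 5031 = 2·2160 + 711; 2160 = 3·711 + 27; 711 = 26·27 + 9; 27 = 3·9 + 0. Last nonzero remainder: 9.

9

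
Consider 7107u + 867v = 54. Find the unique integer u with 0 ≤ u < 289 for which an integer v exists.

gcd(7107, 867) = 3 (Euclid: 7107 = 8·867 + 171; 867 = 5·171 + 12; 171 = 14·12 + 3; 12 = 4·3 + 0), and 3 | 54.
Extended Euclid: 7107·(71) + 867·(-582) = 3. Scale by 18: u₀ = 1278.
General solution u = u₀ + 289t; reducing mod 289 gives u = 122 (and v = -1000).

122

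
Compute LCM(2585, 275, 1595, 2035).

2585 = 5 · 11 · 47; 275 = 5² · 11; 1595 = 5 · 11 · 29; 2035 = 5 · 11 · 37
lcm takes max exponent of each prime: 5² · 11 · 29 · 37 · 47 = 13868525

13868525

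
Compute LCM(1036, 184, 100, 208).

1036 = 2² · 7 · 37; 184 = 2³ · 23; 100 = 2² · 5²; 208 = 2⁴ · 13
lcm takes max exponent of each prime: 2⁴ · 5² · 7 · 13 · 23 · 37 = 30976400

30976400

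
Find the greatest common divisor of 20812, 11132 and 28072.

484

gcd(20812, 11132): 20812 = 1·11132 + 9680; 11132 = 1·9680 + 1452; 9680 = 6·1452 + 968; 1452 = 1·968 + 484; 968 = 2·484 + 0 → 484
gcd(484, 28072): 28072 = 58·484 + 0 → 484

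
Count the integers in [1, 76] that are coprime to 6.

25

Prime factors of 6: 2, 3. Count integers ≤ 76 divisible by none of them.
By inclusion–exclusion: 76 − ⌊76/2⌋ − ⌊76/3⌋ + ⌊76/6⌋ = 25.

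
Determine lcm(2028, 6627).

4479852

gcd first: 6627 = 3·2028 + 543; 2028 = 3·543 + 399; 543 = 1·399 + 144; 399 = 2·144 + 111; 144 = 1·111 + 33; 111 = 3·33 + 12; 33 = 2·12 + 9; 12 = 1·9 + 3; 9 = 3·3 + 0 → gcd = 3
lcm = 2028·6627/gcd = 13439556/3 = 4479852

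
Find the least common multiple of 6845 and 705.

965145

6845 = 5 · 37²; 705 = 3 · 5 · 47
max exponents: 3 · 5 · 37² · 47 = 965145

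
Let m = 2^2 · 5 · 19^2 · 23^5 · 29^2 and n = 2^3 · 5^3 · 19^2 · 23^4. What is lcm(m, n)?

max exponent per prime: 2^3 · 5^3 · 19^2 · 23^5 · 29^2 = 1954080171143000

1954080171143000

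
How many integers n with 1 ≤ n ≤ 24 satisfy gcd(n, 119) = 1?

20

119 = 7·17. Inclusion–exclusion on these primes:
24 − ⌊24/7⌋ − ⌊24/17⌋ + ⌊24/119⌋ = 20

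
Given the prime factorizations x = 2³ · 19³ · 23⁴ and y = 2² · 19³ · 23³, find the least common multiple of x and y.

max exponent per prime: 2³ · 19³ · 23⁴ = 15355435352

15355435352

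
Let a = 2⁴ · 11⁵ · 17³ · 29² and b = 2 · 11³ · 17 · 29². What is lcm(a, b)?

max exponent per prime: 2⁴ · 11⁵ · 17³ · 29² = 10646973383728

10646973383728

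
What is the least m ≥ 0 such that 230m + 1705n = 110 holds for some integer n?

Euclid: 1705 = 7·230 + 95; 230 = 2·95 + 40; 95 = 2·40 + 15; 40 = 2·15 + 10; 15 = 1·10 + 5; 10 = 2·5 + 0 → gcd = 5; 110 = 5·22.
Back-substitution yields 230·(-126) + 1705·(17) = 5, so one solution is m = -126·22 = -2772, n = 17·22 = 374.
Solutions in m differ by 1705/5 = 341; the one in [0, 341) is -2772 mod 341 = 297.

297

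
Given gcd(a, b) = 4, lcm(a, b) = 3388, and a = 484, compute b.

a·b = gcd·lcm = 4·3388 = 13552, so b = 13552/484 = 28.

28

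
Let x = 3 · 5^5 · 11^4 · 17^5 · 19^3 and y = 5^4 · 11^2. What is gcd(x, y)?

min exponent per shared prime: 5^4 · 11^2 = 75625

75625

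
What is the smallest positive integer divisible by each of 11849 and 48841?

gcd first: 48841 = 4·11849 + 1445; 11849 = 8·1445 + 289; 1445 = 5·289 + 0 → gcd = 289
lcm = 11849·48841/gcd = 578717009/289 = 2002481

2002481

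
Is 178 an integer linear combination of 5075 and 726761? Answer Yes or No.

gcd(5075, 726761): 726761 = 143·5075 + 1036; 5075 = 4·1036 + 931; 1036 = 1·931 + 105; 931 = 8·105 + 91; 105 = 1·91 + 14; 91 = 6·14 + 7; 14 = 2·7 + 0 → 7
7 does not divide 178, so a solution does not exist.

No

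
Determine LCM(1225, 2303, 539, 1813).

lcm(1225, 2303) = 1225·2303/gcd = 2821175/49 = 57575
lcm(57575, 539) = 57575·539/gcd = 31032925/49 = 633325
lcm(633325, 1813) = 633325·1813/gcd = 1148218225/49 = 23433025

23433025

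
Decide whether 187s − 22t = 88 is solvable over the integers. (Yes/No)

gcd(187, 22): 187 = 8·22 + 11; 22 = 2·11 + 0 → 11
11 divides 88, so a solution exists.

Yes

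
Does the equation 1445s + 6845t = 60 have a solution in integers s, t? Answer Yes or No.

Yes

By Bézout, 1445s + 6845t = 60 has integer solutions iff gcd(1445, 6845) | 60.
Euclid: 6845 = 4·1445 + 1065; 1445 = 1·1065 + 380; 1065 = 2·380 + 305; 380 = 1·305 + 75; 305 = 4·75 + 5; 75 = 15·5 + 0. gcd = 5; 60 mod 5 = 0. Yes.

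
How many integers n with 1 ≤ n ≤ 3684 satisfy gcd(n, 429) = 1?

2061

Prime factors of 429: 3, 11, 13. Count integers ≤ 3684 divisible by none of them.
By inclusion–exclusion: 3684 − ⌊3684/3⌋ − ⌊3684/11⌋ − ⌊3684/13⌋ + ⌊3684/33⌋ + ⌊3684/39⌋ + ⌊3684/143⌋ − ⌊3684/429⌋ = 2061.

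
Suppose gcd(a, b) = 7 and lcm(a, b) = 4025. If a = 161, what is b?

Using ab = gcd(a,b)·lcm(a,b) = 7·4025 = 28175, we get b = 28175/161 = 175.

175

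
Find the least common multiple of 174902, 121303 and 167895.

lcm(174902, 121303) = 174902·121303/gcd = 21216137306/2821 = 7520786
lcm(7520786, 167895) = 7520786·167895/gcd = 1262702365470/91 = 13875850170

13875850170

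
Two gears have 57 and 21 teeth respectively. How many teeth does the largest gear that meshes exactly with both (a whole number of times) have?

3

57 = 3 · 19
21 = 3 · 7
Common: 3 = 3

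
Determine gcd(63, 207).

9

63 = 3² · 7
207 = 3² · 23
Common: 3² = 9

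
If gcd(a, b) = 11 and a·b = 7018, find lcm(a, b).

gcd·lcm = product, so lcm = 7018/11 = 638.

638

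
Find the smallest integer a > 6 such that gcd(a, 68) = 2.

10

Multiples of 2 above 6: 2·4, 2·5, … . Need the cofactor coprime to 68/2 = 34.
Checking s = 4, 5, … the first with gcd(s, 34) = 1 is s = 5, giving 10.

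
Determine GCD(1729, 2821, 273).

1729 = 7 · 13 · 19; 2821 = 7 · 13 · 31; 273 = 3 · 7 · 13
gcd takes min exponent of each prime: 7 · 13 = 91

91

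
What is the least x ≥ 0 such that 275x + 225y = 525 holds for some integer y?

6

Reduce mod 225: 275x ≡ 525 (mod 225). With g = gcd(275, 225) = 25 dividing 525, divide through: 11x ≡ 21 (mod 9).
Since gcd(11, 9) = 1, x ≡ 21·(11)⁻¹ ≡ 6 (mod 9). Smallest non-negative: 6.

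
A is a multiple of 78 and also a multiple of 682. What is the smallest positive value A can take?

26598

78 = 2 · 3 · 13; 682 = 2 · 11 · 31
max exponents: 2 · 3 · 11 · 13 · 31 = 26598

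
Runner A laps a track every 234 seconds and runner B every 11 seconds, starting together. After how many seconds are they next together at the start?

2574

234 = 2 · 3² · 13; 11 = 11
max exponents: 2 · 3² · 11 · 13 = 2574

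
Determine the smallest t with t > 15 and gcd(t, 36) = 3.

Multiples of 3 above 15: 3·6, 3·7, … . Need the cofactor coprime to 36/3 = 12.
Checking s = 6, 7, … the first with gcd(s, 12) = 1 is s = 7, giving 21.

21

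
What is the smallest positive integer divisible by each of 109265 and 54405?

91454805

gcd first: 109265 = 2·54405 + 455; 54405 = 119·455 + 260; 455 = 1·260 + 195; 260 = 1·195 + 65; 195 = 3·65 + 0 → gcd = 65
lcm = 109265·54405/gcd = 5944562325/65 = 91454805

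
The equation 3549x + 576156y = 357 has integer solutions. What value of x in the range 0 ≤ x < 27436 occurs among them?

Euclid: 576156 = 162·3549 + 1218; 3549 = 2·1218 + 1113; 1218 = 1·1113 + 105; 1113 = 10·105 + 63; 105 = 1·63 + 42; 63 = 1·42 + 21; 42 = 2·21 + 0 → gcd = 21; 357 = 21·17.
Back-substitution yields 3549·(10877) + 576156·(-67) = 21, so one solution is x = 10877·17 = 184909, y = -67·17 = -1139.
Solutions in x differ by 576156/21 = 27436; the one in [0, 27436) is 184909 mod 27436 = 20293.

20293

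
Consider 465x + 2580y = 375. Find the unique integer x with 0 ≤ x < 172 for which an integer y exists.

Euclid: 2580 = 5·465 + 255; 465 = 1·255 + 210; 255 = 1·210 + 45; 210 = 4·45 + 30; 45 = 1·30 + 15; 30 = 2·15 + 0 → gcd = 15; 375 = 15·25.
Back-substitution yields 465·(-61) + 2580·(11) = 15, so one solution is x = -61·25 = -1525, y = 11·25 = 275.
Solutions in x differ by 2580/15 = 172; the one in [0, 172) is -1525 mod 172 = 23.

23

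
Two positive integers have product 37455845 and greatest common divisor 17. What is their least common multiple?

For any two positive integers, gcd × lcm equals their product. Hence lcm = 37455845 / 17 = 2203285.

2203285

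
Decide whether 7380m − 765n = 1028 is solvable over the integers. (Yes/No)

gcd(7380, 765): 7380 = 9·765 + 495; 765 = 1·495 + 270; 495 = 1·270 + 225; 270 = 1·225 + 45; 225 = 5·45 + 0 → 45
45 does not divide 1028, so a solution does not exist.

No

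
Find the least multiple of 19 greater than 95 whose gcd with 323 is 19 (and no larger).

114

gcd(x, 323) = 19 forces 19 | x; write x = 19s. Then gcd(19s, 19·17) = 19·gcd(s, 17), so need gcd(s, 17) = 1.
19s > 95 gives s ≥ 6. The least s ≥ 6 coprime to 17 is 6, so x = 19·6 = 114.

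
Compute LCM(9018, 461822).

9018 = 2 · 3³ · 167; 461822 = 2 · 17³ · 47
max exponents: 2 · 3³ · 17³ · 47 · 167 = 2082355398

2082355398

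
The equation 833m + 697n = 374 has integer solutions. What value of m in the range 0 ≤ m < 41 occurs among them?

13

gcd(833, 697) = 17 (Euclid: 833 = 1·697 + 136; 697 = 5·136 + 17; 136 = 8·17 + 0), and 17 | 374.
Extended Euclid: 833·(-5) + 697·(6) = 17. Scale by 22: m₀ = -110.
General solution m = m₀ + 41t; reducing mod 41 gives m = 13 (and n = -15).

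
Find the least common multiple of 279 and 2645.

gcd first: 2645 = 9·279 + 134; 279 = 2·134 + 11; 134 = 12·11 + 2; 11 = 5·2 + 1; 2 = 2·1 + 0 → gcd = 1
lcm = 279·2645/gcd = 737955/1 = 737955

737955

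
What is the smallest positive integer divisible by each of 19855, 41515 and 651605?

164856065

lcm(19855, 41515) = 19855·41515/gcd = 824280325/1805 = 456665
lcm(456665, 651605) = 456665·651605/gcd = 297565197325/1805 = 164856065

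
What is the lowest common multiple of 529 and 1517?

802493

529 = 23²; 1517 = 37 · 41
max exponents: 23² · 37 · 41 = 802493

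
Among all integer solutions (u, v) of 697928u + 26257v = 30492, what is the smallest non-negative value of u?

2

Euclid: 697928 = 26·26257 + 15246; 26257 = 1·15246 + 11011; 15246 = 1·11011 + 4235; 11011 = 2·4235 + 2541; 4235 = 1·2541 + 1694; 2541 = 1·1694 + 847; 1694 = 2·847 + 0 → gcd = 847; 30492 = 847·36.
Back-substitution yields 697928·(-12) + 26257·(319) = 847, so one solution is u = -12·36 = -432, v = 319·36 = 11484.
Solutions in u differ by 26257/847 = 31; the one in [0, 31) is -432 mod 31 = 2.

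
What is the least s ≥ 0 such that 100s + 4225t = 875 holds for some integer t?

51

Reduce mod 4225: 100s ≡ 875 (mod 4225). With g = gcd(100, 4225) = 25 dividing 875, divide through: 4s ≡ 35 (mod 169).
Since gcd(4, 169) = 1, s ≡ 35·(4)⁻¹ ≡ 51 (mod 169). Smallest non-negative: 51.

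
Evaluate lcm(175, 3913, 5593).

lcm(175, 3913) = 175·3913/gcd = 684775/7 = 97825
lcm(97825, 5593) = 97825·5593/gcd = 547135225/7 = 78162175

78162175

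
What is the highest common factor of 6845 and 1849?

6845 = 5 · 37²
1849 = 43²
Common: 1 = 1

1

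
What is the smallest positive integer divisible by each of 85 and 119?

595

gcd first: 119 = 1·85 + 34; 85 = 2·34 + 17; 34 = 2·17 + 0 → gcd = 17
lcm = 85·119/gcd = 10115/17 = 595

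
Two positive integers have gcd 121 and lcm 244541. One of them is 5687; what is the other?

m·n = gcd·lcm = 121·244541 = 29589461, so n = 29589461/5687 = 5203.

5203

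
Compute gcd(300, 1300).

Euclid: 1300 = 4·300 + 100; 300 = 3·100 + 0. Last nonzero remainder: 100.

100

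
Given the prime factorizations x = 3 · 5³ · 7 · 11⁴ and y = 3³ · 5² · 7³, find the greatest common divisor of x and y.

min exponent per shared prime: 3 · 5² · 7 = 525

525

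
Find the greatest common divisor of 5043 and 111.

5043 = 3 · 41²
111 = 3 · 37
Common: 3 = 3

3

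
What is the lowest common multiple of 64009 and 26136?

13825944

gcd first: 64009 = 2·26136 + 11737; 26136 = 2·11737 + 2662; 11737 = 4·2662 + 1089; 2662 = 2·1089 + 484; 1089 = 2·484 + 121; 484 = 4·121 + 0 → gcd = 121
lcm = 64009·26136/gcd = 1672939224/121 = 13825944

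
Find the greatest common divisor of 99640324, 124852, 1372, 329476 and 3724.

196

gcd(99640324, 124852): 99640324 = 798·124852 + 8428; 124852 = 14·8428 + 6860; 8428 = 1·6860 + 1568; 6860 = 4·1568 + 588; 1568 = 2·588 + 392; 588 = 1·392 + 196; 392 = 2·196 + 0 → 196
gcd(196, 1372): 1372 = 7·196 + 0 → 196
gcd(196, 329476): 329476 = 1681·196 + 0 → 196
gcd(196, 3724): 3724 = 19·196 + 0 → 196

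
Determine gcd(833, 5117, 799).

17

833 = 7² · 17; 5117 = 7 · 17 · 43; 799 = 17 · 47
gcd takes min exponent of each prime: 17 = 17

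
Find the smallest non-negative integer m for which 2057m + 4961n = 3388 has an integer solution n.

Reduce mod 4961: 2057m ≡ 3388 (mod 4961). With g = gcd(2057, 4961) = 121 dividing 3388, divide through: 17m ≡ 28 (mod 41).
Since gcd(17, 41) = 1, m ≡ 28·(17)⁻¹ ≡ 33 (mod 41). Smallest non-negative: 33.

33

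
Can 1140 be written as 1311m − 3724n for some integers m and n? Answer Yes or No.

gcd(1311, 3724): 3724 = 2·1311 + 1102; 1311 = 1·1102 + 209; 1102 = 5·209 + 57; 209 = 3·57 + 38; 57 = 1·38 + 19; 38 = 2·19 + 0 → 19
19 divides 1140, so a solution exists.

Yes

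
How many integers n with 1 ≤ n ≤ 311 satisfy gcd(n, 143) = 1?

262

143 = 11·13. Inclusion–exclusion on these primes:
311 − ⌊311/11⌋ − ⌊311/13⌋ + ⌊311/143⌋ = 262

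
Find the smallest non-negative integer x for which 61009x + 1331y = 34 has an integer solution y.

Euclid: 61009 = 45·1331 + 1114; 1331 = 1·1114 + 217; 1114 = 5·217 + 29; 217 = 7·29 + 14; 29 = 2·14 + 1; 14 = 14·1 + 0 → gcd = 1; 34 = 1·34.
Back-substitution yields 61009·(92) + 1331·(-4217) = 1, so one solution is x = 92·34 = 3128, y = -4217·34 = -143378.
Solutions in x differ by 1331/1 = 1331; the one in [0, 1331) is 3128 mod 1331 = 466.

466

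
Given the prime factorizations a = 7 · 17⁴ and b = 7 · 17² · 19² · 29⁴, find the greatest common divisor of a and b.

2023

min exponent per shared prime: 7 · 17² = 2023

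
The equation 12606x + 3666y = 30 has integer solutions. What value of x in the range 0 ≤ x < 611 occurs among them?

285

Euclid: 12606 = 3·3666 + 1608; 3666 = 2·1608 + 450; 1608 = 3·450 + 258; 450 = 1·258 + 192; 258 = 1·192 + 66; 192 = 2·66 + 60; 66 = 1·60 + 6; 60 = 10·6 + 0 → gcd = 6; 30 = 6·5.
Back-substitution yields 12606·(57) + 3666·(-196) = 6, so one solution is x = 57·5 = 285, y = -196·5 = -980.
Solutions in x differ by 3666/6 = 611; the one in [0, 611) is 285 mod 611 = 285.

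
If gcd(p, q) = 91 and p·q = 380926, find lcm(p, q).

Since gcd(p,q)·lcm(p,q) = pq, lcm = 380926/91 = 4186.

4186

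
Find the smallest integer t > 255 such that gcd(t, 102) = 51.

102 = 51·2. Any t with gcd(t, 102) = 51 is a multiple of 51, say 51s, with s coprime to 2.
Need s > 255/51, so s ≥ 6. First s ≥ 6 with gcd(s, 2) = 1 is s = 7. Thus t = 51·7 = 357.

357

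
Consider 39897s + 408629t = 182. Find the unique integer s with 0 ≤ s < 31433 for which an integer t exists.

6811

Reduce mod 408629: 39897s ≡ 182 (mod 408629). With g = gcd(39897, 408629) = 13 dividing 182, divide through: 3069s ≡ 14 (mod 31433).
Since gcd(3069, 31433) = 1, s ≡ 14·(3069)⁻¹ ≡ 6811 (mod 31433). Smallest non-negative: 6811.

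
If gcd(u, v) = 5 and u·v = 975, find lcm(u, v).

195

Since gcd(u,v)·lcm(u,v) = uv, lcm = 975/5 = 195.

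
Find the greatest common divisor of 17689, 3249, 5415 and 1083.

361

gcd(17689, 3249): 17689 = 5·3249 + 1444; 3249 = 2·1444 + 361; 1444 = 4·361 + 0 → 361
gcd(361, 5415): 5415 = 15·361 + 0 → 361
gcd(361, 1083): 1083 = 3·361 + 0 → 361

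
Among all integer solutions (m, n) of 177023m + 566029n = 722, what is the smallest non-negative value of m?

Euclid: 566029 = 3·177023 + 34960; 177023 = 5·34960 + 2223; 34960 = 15·2223 + 1615; 2223 = 1·1615 + 608; 1615 = 2·608 + 399; 608 = 1·399 + 209; 399 = 1·209 + 190; 209 = 1·190 + 19; 190 = 10·19 + 0 → gcd = 19; 722 = 19·38.
Back-substitution yields 177023·(2801) + 566029·(-876) = 19, so one solution is m = 2801·38 = 106438, n = -876·38 = -33288.
Solutions in m differ by 566029/19 = 29791; the one in [0, 29791) is 106438 mod 29791 = 17065.

17065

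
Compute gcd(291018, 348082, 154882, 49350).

14

291018 = 2 · 3 · 7 · 13² · 41; 348082 = 2 · 7 · 23² · 47; 154882 = 2 · 7 · 13 · 23 · 37; 49350 = 2 · 3 · 5² · 7 · 47
gcd takes min exponent of each prime: 2 · 7 = 14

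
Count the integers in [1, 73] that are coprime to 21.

42

21 = 3·7. Inclusion–exclusion on these primes:
73 − ⌊73/3⌋ − ⌊73/7⌋ + ⌊73/21⌋ = 42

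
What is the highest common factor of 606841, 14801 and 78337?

606841 = 19² · 41²; 14801 = 19² · 41; 78337 = 7 · 19² · 31
gcd takes min exponent of each prime: 19² = 361

361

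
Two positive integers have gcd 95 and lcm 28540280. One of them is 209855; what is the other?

12920

u·v = gcd·lcm = 95·28540280 = 2711326600, so v = 2711326600/209855 = 12920.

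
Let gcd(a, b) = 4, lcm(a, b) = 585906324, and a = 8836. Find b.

Using ab = gcd(a,b)·lcm(a,b) = 4·585906324 = 2343625296, we get b = 2343625296/8836 = 265236.

265236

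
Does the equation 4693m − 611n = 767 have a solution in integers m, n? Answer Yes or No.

Yes

gcd(4693, 611): 4693 = 7·611 + 416; 611 = 1·416 + 195; 416 = 2·195 + 26; 195 = 7·26 + 13; 26 = 2·13 + 0 → 13
13 divides 767, so a solution exists.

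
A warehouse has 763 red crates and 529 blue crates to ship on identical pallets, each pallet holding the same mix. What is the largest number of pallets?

763 = 7 · 109
529 = 23²
Common: 1 = 1

1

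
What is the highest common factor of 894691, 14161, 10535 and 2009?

49

gcd(894691, 14161): 894691 = 63·14161 + 2548; 14161 = 5·2548 + 1421; 2548 = 1·1421 + 1127; 1421 = 1·1127 + 294; 1127 = 3·294 + 245; 294 = 1·245 + 49; 245 = 5·49 + 0 → 49
gcd(49, 10535): 10535 = 215·49 + 0 → 49
gcd(49, 2009): 2009 = 41·49 + 0 → 49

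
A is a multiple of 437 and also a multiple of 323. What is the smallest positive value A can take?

7429

gcd first: 437 = 1·323 + 114; 323 = 2·114 + 95; 114 = 1·95 + 19; 95 = 5·19 + 0 → gcd = 19
lcm = 437·323/gcd = 141151/19 = 7429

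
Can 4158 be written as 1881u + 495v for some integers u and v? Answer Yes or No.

gcd(1881, 495): 1881 = 3·495 + 396; 495 = 1·396 + 99; 396 = 4·99 + 0 → 99
99 divides 4158, so a solution exists.

Yes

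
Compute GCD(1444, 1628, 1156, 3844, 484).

4

1444 = 2² · 19²; 1628 = 2² · 11 · 37; 1156 = 2² · 17²; 3844 = 2² · 31²; 484 = 2² · 11²
gcd takes min exponent of each prime: 2² = 4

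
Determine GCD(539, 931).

539 = 7² · 11
931 = 7² · 19
Common: 7² = 49

49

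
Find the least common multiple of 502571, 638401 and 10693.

502571 = 17² · 37 · 47; 638401 = 17² · 47²; 10693 = 17² · 37
lcm takes max exponent of each prime: 17² · 37 · 47² = 23620837

23620837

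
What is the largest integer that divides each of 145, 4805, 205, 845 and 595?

5

gcd(145, 4805): 4805 = 33·145 + 20; 145 = 7·20 + 5; 20 = 4·5 + 0 → 5
gcd(5, 205): 205 = 41·5 + 0 → 5
gcd(5, 845): 845 = 169·5 + 0 → 5
gcd(5, 595): 595 = 119·5 + 0 → 5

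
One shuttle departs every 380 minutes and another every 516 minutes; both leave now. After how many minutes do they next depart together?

49020

gcd first: 516 = 1·380 + 136; 380 = 2·136 + 108; 136 = 1·108 + 28; 108 = 3·28 + 24; 28 = 1·24 + 4; 24 = 6·4 + 0 → gcd = 4
lcm = 380·516/gcd = 196080/4 = 49020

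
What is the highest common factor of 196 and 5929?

Euclid: 5929 = 30·196 + 49; 196 = 4·49 + 0. Last nonzero remainder: 49.

49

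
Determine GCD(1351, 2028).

1

1351 = 7 · 193
2028 = 2² · 3 · 13²
Common: 1 = 1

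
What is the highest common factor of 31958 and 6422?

38

31958 = 2 · 19 · 29²
6422 = 2 · 13² · 19
Common: 2 · 19 = 38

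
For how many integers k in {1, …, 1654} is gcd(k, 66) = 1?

Prime factors of 66: 2, 3, 11. Count integers ≤ 1654 divisible by none of them.
By inclusion–exclusion: 1654 − ⌊1654/2⌋ − ⌊1654/3⌋ − ⌊1654/11⌋ + ⌊1654/6⌋ + ⌊1654/22⌋ + ⌊1654/33⌋ − ⌊1654/66⌋ = 501.

501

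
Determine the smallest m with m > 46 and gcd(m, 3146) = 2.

Multiples of 2 above 46: 2·24, 2·25, … . Need the cofactor coprime to 3146/2 = 1573.
Checking s = 24, 25, … the first with gcd(s, 1573) = 1 is s = 24, giving 48.

48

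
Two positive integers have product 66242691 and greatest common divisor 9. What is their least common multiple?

7360299

gcd·lcm = product, so lcm = 66242691/9 = 7360299.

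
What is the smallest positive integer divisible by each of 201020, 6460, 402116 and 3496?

36162291880

lcm(201020, 6460) = 201020·6460/gcd = 1298589200/380 = 3417340
lcm(3417340, 402116) = 3417340·402116/gcd = 1374167091440/76 = 18081145940
lcm(18081145940, 3496) = 18081145940·3496/gcd = 63211686206240/1748 = 36162291880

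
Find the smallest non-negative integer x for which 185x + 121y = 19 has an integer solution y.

40

Euclid: 185 = 1·121 + 64; 121 = 1·64 + 57; 64 = 1·57 + 7; 57 = 8·7 + 1; 7 = 7·1 + 0 → gcd = 1; 19 = 1·19.
Back-substitution yields 185·(-17) + 121·(26) = 1, so one solution is x = -17·19 = -323, y = 26·19 = 494.
Solutions in x differ by 121/1 = 121; the one in [0, 121) is -323 mod 121 = 40.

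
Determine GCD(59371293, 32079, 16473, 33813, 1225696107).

gcd(59371293, 32079): 59371293 = 1850·32079 + 25143; 32079 = 1·25143 + 6936; 25143 = 3·6936 + 4335; 6936 = 1·4335 + 2601; 4335 = 1·2601 + 1734; 2601 = 1·1734 + 867; 1734 = 2·867 + 0 → 867
gcd(867, 16473): 16473 = 19·867 + 0 → 867
gcd(867, 33813): 33813 = 39·867 + 0 → 867
gcd(867, 1225696107): 1225696107 = 1413721·867 + 0 → 867

867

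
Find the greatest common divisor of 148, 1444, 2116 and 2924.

gcd(148, 1444): 1444 = 9·148 + 112; 148 = 1·112 + 36; 112 = 3·36 + 4; 36 = 9·4 + 0 → 4
gcd(4, 2116): 2116 = 529·4 + 0 → 4
gcd(4, 2924): 2924 = 731·4 + 0 → 4

4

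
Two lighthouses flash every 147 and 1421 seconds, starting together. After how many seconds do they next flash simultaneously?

4263

gcd first: 1421 = 9·147 + 98; 147 = 1·98 + 49; 98 = 2·49 + 0 → gcd = 49
lcm = 147·1421/gcd = 208887/49 = 4263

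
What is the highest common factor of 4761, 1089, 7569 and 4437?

4761 = 3² · 23²; 1089 = 3² · 11²; 7569 = 3² · 29²; 4437 = 3² · 17 · 29
gcd takes min exponent of each prime: 3² = 9

9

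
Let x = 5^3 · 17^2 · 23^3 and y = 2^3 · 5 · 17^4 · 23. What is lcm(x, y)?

max exponent per prime: 2^3 · 5^3 · 17^4 · 23^3 = 1016200007000

1016200007000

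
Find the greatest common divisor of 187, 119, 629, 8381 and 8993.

17

187 = 11 · 17; 119 = 7 · 17; 629 = 17 · 37; 8381 = 17² · 29; 8993 = 17 · 23²
gcd takes min exponent of each prime: 17 = 17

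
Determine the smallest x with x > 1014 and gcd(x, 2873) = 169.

2873 = 169·17. Any x with gcd(x, 2873) = 169 is a multiple of 169, say 169s, with s coprime to 17.
Need s > 1014/169, so s ≥ 7. First s ≥ 7 with gcd(s, 17) = 1 is s = 7. Thus x = 169·7 = 1183.

1183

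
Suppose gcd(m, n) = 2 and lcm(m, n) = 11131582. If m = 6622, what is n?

m·n = gcd·lcm = 2·11131582 = 22263164, so n = 22263164/6622 = 3362.

3362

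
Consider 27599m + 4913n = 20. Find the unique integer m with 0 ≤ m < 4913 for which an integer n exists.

2850

Euclid: 27599 = 5·4913 + 3034; 4913 = 1·3034 + 1879; 3034 = 1·1879 + 1155; 1879 = 1·1155 + 724; 1155 = 1·724 + 431; 724 = 1·431 + 293; 431 = 1·293 + 138; 293 = 2·138 + 17; 138 = 8·17 + 2; 17 = 8·2 + 1; 2 = 2·1 + 0 → gcd = 1; 20 = 1·20.
Back-substitution yields 27599·(-2314) + 4913·(12999) = 1, so one solution is m = -2314·20 = -46280, n = 12999·20 = 259980.
Solutions in m differ by 4913/1 = 4913; the one in [0, 4913) is -46280 mod 4913 = 2850.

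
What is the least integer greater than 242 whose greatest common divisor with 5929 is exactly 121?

363

5929 = 121·49. Any t with gcd(t, 5929) = 121 is a multiple of 121, say 121s, with s coprime to 49.
Need s > 242/121, so s ≥ 3. First s ≥ 3 with gcd(s, 49) = 1 is s = 3. Thus t = 121·3 = 363.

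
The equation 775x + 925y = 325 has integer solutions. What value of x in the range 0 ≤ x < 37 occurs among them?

4

Reduce mod 925: 775x ≡ 325 (mod 925). With g = gcd(775, 925) = 25 dividing 325, divide through: 31x ≡ 13 (mod 37).
Since gcd(31, 37) = 1, x ≡ 13·(31)⁻¹ ≡ 4 (mod 37). Smallest non-negative: 4.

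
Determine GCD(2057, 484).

121

Euclid: 2057 = 4·484 + 121; 484 = 4·121 + 0. Last nonzero remainder: 121.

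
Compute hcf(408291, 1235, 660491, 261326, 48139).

13

408291 = 3 · 13 · 19² · 29; 1235 = 5 · 13 · 19; 660491 = 13 · 23 · 47²; 261326 = 2 · 13 · 19 · 23²; 48139 = 7 · 13 · 23²
gcd takes min exponent of each prime: 13 = 13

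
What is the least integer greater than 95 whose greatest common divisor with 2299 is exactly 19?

114

gcd(a, 2299) = 19 forces 19 | a; write a = 19s. Then gcd(19s, 19·121) = 19·gcd(s, 121), so need gcd(s, 121) = 1.
19s > 95 gives s ≥ 6. The least s ≥ 6 coprime to 121 is 6, so a = 19·6 = 114.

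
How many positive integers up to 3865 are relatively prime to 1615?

2756

Prime factors of 1615: 5, 17, 19. Count integers ≤ 3865 divisible by none of them.
By inclusion–exclusion: 3865 − ⌊3865/5⌋ − ⌊3865/17⌋ − ⌊3865/19⌋ + ⌊3865/85⌋ + ⌊3865/95⌋ + ⌊3865/323⌋ − ⌊3865/1615⌋ = 2756.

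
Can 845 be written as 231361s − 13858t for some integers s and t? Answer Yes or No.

By Bézout, 231361s − 13858t = 845 has integer solutions iff gcd(231361, 13858) | 845.
Euclid: 231361 = 16·13858 + 9633; 13858 = 1·9633 + 4225; 9633 = 2·4225 + 1183; 4225 = 3·1183 + 676; 1183 = 1·676 + 507; 676 = 1·507 + 169; 507 = 3·169 + 0. gcd = 169; 845 mod 169 = 0. Yes.

Yes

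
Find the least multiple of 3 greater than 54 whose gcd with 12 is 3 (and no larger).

12 = 3·4. Any x with gcd(x, 12) = 3 is a multiple of 3, say 3s, with s coprime to 4.
Need s > 54/3, so s ≥ 19. First s ≥ 19 with gcd(s, 4) = 1 is s = 19. Thus x = 3·19 = 57.

57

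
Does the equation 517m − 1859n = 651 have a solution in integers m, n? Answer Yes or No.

gcd(517, 1859): 1859 = 3·517 + 308; 517 = 1·308 + 209; 308 = 1·209 + 99; 209 = 2·99 + 11; 99 = 9·11 + 0 → 11
11 does not divide 651, so a solution does not exist.

No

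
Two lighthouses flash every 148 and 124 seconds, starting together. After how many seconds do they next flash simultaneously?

148 = 2² · 37; 124 = 2² · 31
max exponents: 2² · 31 · 37 = 4588

4588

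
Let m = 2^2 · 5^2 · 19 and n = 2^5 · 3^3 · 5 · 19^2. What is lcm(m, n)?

max exponent per prime: 2^5 · 3^3 · 5^2 · 19^2 = 7797600

7797600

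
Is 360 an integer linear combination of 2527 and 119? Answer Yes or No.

By Bézout, 2527m − 119n = 360 has integer solutions iff gcd(2527, 119) | 360.
Euclid: 2527 = 21·119 + 28; 119 = 4·28 + 7; 28 = 4·7 + 0. gcd = 7; 360 mod 7 = 3. No.

No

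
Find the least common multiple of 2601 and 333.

gcd first: 2601 = 7·333 + 270; 333 = 1·270 + 63; 270 = 4·63 + 18; 63 = 3·18 + 9; 18 = 2·9 + 0 → gcd = 9
lcm = 2601·333/gcd = 866133/9 = 96237

96237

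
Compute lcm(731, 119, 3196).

731 = 17 · 43; 119 = 7 · 17; 3196 = 2² · 17 · 47
lcm takes max exponent of each prime: 2² · 7 · 17 · 43 · 47 = 961996

961996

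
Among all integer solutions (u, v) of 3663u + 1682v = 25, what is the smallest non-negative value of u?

Euclid: 3663 = 2·1682 + 299; 1682 = 5·299 + 187; 299 = 1·187 + 112; 187 = 1·112 + 75; 112 = 1·75 + 37; 75 = 2·37 + 1; 37 = 37·1 + 0 → gcd = 1; 25 = 1·25.
Back-substitution yields 3663·(-45) + 1682·(98) = 1, so one solution is u = -45·25 = -1125, v = 98·25 = 2450.
Solutions in u differ by 1682/1 = 1682; the one in [0, 1682) is -1125 mod 1682 = 557.

557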